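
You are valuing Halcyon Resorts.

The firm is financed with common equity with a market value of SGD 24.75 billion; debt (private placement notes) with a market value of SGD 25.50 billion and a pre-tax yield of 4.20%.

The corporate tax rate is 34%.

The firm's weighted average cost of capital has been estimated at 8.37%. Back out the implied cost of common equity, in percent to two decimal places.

Total capital V = 24.75 + 25.5 = 50.25.
Equity weight = 24.75/50.25 = 0.4925.
Private placement notes weight = 25.5/50.25 = 0.5075.
Debt contribution = 0.5075 × 4.2% × (1 − 34%) = 1.4067%.
Required equity contribution = 8.37% − 1.4067% = 6.9633%.
Re = 6.9633% / 0.4925 = 14.1376%.

14.14%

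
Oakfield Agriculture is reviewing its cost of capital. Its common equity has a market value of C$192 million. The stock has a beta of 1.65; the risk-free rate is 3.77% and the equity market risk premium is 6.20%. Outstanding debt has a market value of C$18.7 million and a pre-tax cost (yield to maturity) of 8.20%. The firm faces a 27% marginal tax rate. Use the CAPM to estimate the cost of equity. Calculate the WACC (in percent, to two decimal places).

13.29%

Cost of equity via CAPM: Re = 3.77% + 1.65 × 6.2% = 14.0000%.
Total capital V = 192 + 18.7 = 210.7.
Equity: weight = 192/210.7 = 0.9112; cost = 14%.
Debt: weight = 18.7/210.7 = 0.0888; after-tax cost = 8.2% × (1 − 27%) = 5.9860%.
WACC = 0.9112 × 14.0000% + 0.0888 × 5.9860% = 13.2887%.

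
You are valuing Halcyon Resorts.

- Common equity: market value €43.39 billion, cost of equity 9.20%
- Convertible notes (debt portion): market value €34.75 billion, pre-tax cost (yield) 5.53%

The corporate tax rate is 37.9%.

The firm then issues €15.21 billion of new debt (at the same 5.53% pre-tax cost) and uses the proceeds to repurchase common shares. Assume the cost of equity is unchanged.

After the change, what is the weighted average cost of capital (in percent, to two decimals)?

After the change:
Total capital V = 28.18 + 49.96 = 78.14.
Equity: weight = 28.18/78.14 = 0.3606; cost = 9.2%.
Convertible notes (debt portion): weight = 49.96/78.14 = 0.6394; after-tax cost = 5.53% × (1 − 37.9%) = 3.4341%.
WACC = 0.3606 × 9.2000% + 0.6394 × 3.4341% = 5.5135%.

5.51%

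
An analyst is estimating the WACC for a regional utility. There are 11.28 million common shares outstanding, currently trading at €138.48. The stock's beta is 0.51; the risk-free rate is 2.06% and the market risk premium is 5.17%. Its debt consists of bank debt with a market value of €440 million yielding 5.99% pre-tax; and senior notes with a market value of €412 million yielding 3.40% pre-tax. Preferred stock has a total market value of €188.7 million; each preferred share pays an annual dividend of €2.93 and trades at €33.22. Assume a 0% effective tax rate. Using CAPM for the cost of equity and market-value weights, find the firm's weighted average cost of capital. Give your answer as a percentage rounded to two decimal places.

5.01%

Cost of equity via CAPM: Re = 2.06% + 0.51 × 5.17% = 4.6967%.
Cost of preferred: Rp = 2.93 / 33.22 = 8.8200%.
Market value of equity E = 138.48 × 11.28m = 1562.0544m.
Total capital V = 1562.0544 + 188.7 + 440 + 412 = 2602.7544.
Equity: weight = 1562.0544/2602.7544 = 0.6002; cost = 4.6967%.
Preferred: weight = 188.7/2602.7544 = 0.0725; cost = 8.82%.
Bank debt: weight = 440/2602.7544 = 0.1691; after-tax cost = 5.99% × (1 − 0%) = 5.9900%.
Senior notes: weight = 412/2602.7544 = 0.1583; after-tax cost = 3.4% × (1 − 0%) = 3.4000%.
WACC = 0.6002 × 4.6967% + 0.0725 × 8.8200% + 0.1691 × 5.9900% + 0.1583 × 3.4000% = 5.0090%.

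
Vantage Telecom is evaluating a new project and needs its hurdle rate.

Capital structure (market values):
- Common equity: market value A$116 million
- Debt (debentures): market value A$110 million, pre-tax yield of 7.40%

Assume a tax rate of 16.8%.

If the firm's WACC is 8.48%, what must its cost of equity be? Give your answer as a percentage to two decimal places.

10.68%

Total capital V = 116 + 110 = 226.
Equity weight = 116/226 = 0.5133.
Debentures weight = 110/226 = 0.4867.
Debt contribution = 0.4867 × 7.4% × (1 − 16.8%) = 2.9967%.
Required equity contribution = 8.48% − 2.9967% = 5.4833%.
Re = 5.4833% / 0.5133 = 10.6830%.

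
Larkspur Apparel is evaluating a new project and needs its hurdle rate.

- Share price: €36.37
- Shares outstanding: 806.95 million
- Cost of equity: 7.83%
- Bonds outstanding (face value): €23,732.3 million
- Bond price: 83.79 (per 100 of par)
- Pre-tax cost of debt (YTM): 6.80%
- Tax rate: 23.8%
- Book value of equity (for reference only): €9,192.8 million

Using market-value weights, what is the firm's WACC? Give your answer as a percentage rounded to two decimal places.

Market value of equity E = 36.37 × 806.95m = 29348.7715m. Market value of debt D = 23732.3m × 83.79/100 = 19885.29417m.
Total capital V = 29348.7715 + 19885.29417 = 49234.06567.
Equity: weight = 29348.7715/49234.06567 = 0.5961; cost = 7.83%.
Bonds outstanding: weight = 19885.29417/49234.06567 = 0.4039; after-tax cost = 6.8% × (1 − 23.8%) = 5.1816%.
WACC = 0.5961 × 7.8300% + 0.4039 × 5.1816% = 6.7603%.

6.76%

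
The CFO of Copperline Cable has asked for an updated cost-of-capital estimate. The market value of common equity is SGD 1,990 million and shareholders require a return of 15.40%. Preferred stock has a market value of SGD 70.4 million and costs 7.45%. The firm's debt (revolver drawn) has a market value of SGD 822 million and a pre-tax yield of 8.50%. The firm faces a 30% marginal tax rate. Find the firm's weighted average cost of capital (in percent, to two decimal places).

12.51%

Total capital V = 1990 + 70.4 + 822 = 2882.4.
Equity: weight = 1990/2882.4 = 0.6904; cost = 15.4%.
Preferred: weight = 70.4/2882.4 = 0.0244; cost = 7.45%.
Revolver drawn: weight = 822/2882.4 = 0.2852; after-tax cost = 8.5% × (1 − 30%) = 5.9500%.
WACC = 0.6904 × 15.4000% + 0.0244 × 7.4500% + 0.2852 × 5.9500% = 12.5109%.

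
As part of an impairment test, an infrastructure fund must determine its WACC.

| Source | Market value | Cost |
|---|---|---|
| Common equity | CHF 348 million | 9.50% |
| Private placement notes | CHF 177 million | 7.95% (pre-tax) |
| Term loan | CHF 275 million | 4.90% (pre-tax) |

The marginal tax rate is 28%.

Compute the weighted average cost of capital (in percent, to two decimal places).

Total capital V = 348 + 177 + 275 = 800.
Equity: weight = 348/800 = 0.4350; cost = 9.5%.
Private placement notes: weight = 177/800 = 0.2213; after-tax cost = 7.95% × (1 − 28%) = 5.7240%.
Term loan: weight = 275/800 = 0.3438; after-tax cost = 4.9% × (1 − 28%) = 3.5280%.
WACC = 0.4350 × 9.5000% + 0.2213 × 5.7240% + 0.3438 × 3.5280% = 6.6117%.

6.61%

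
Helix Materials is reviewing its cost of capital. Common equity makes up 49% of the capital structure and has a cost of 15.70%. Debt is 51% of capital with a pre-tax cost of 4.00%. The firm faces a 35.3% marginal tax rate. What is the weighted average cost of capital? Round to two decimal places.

9.01%

After-tax cost of debt = 4% × (1 − 35.3%) = 2.5880%.
WACC = 0.490 × 15.7000% + 0.510 × 2.5880% = 9.0129%.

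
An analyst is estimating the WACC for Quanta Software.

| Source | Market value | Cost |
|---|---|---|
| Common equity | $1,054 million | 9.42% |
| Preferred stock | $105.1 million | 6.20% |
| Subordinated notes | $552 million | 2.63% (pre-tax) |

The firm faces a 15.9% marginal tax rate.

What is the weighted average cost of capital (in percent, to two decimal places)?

6.90%

Total capital V = 1054 + 105.1 + 552 = 1711.1.
Equity: weight = 1054/1711.1 = 0.6160; cost = 9.42%.
Preferred: weight = 105.1/1711.1 = 0.0614; cost = 6.2%.
Subordinated notes: weight = 552/1711.1 = 0.3226; after-tax cost = 2.63% × (1 − 15.9%) = 2.2118%.
WACC = 0.6160 × 9.4200% + 0.0614 × 6.2000% + 0.3226 × 2.2118% = 6.8969%.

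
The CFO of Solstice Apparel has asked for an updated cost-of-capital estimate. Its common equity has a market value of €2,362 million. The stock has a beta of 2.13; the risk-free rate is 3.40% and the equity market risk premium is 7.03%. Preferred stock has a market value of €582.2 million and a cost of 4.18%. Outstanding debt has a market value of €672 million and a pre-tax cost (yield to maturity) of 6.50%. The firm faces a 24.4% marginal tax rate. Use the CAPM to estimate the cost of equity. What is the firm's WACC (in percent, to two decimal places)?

Cost of equity via CAPM: Re = 3.4% + 2.13 × 7.03% = 18.3739%.
Total capital V = 2362 + 582.2 + 672 = 3616.2.
Equity: weight = 2362/3616.2 = 0.6532; cost = 18.3739%.
Preferred: weight = 582.2/3616.2 = 0.1610; cost = 4.18%.
Debt: weight = 672/3616.2 = 0.1858; after-tax cost = 6.5% × (1 − 24.4%) = 4.9140%.
WACC = 0.6532 × 18.3739% + 0.1610 × 4.1800% + 0.1858 × 4.9140% = 13.5875%.

13.59%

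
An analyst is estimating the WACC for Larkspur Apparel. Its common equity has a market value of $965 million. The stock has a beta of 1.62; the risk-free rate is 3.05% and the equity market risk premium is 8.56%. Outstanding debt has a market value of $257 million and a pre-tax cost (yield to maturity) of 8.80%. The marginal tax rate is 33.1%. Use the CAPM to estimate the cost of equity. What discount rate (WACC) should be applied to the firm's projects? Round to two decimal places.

14.60%

Cost of equity via CAPM: Re = 3.05% + 1.62 × 8.56% = 16.9172%.
Total capital V = 965 + 257 = 1222.
Equity: weight = 965/1222 = 0.7897; cost = 16.9172%.
Debt: weight = 257/1222 = 0.2103; after-tax cost = 8.8% × (1 − 33.1%) = 5.8872%.
WACC = 0.7897 × 16.9172% + 0.2103 × 5.8872% = 14.5975%.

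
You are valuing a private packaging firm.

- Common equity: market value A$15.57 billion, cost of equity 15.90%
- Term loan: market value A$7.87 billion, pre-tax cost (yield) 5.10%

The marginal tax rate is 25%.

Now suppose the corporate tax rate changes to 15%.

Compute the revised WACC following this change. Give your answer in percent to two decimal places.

After the change:
Total capital V = 15.57 + 7.87 = 23.44.
Equity: weight = 15.57/23.44 = 0.6642; cost = 15.9%.
Term loan: weight = 7.87/23.44 = 0.3358; after-tax cost = 5.1% × (1 − 15%) = 4.3350%.
WACC = 0.6642 × 15.9000% + 0.3358 × 4.3350% = 12.0170%.

12.02%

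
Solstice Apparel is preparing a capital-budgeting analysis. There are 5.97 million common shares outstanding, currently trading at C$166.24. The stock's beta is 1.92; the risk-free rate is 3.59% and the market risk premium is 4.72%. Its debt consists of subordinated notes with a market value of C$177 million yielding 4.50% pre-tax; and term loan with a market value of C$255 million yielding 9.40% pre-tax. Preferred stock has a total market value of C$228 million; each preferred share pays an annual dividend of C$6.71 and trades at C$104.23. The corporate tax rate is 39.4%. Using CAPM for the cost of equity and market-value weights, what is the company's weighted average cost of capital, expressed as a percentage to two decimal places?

Cost of equity via CAPM: Re = 3.59% + 1.92 × 4.72% = 12.6524%.
Cost of preferred: Rp = 6.71 / 104.23 = 6.4377%.
Market value of equity E = 166.24 × 5.97m = 992.4528m.
Total capital V = 992.4528 + 228 + 177 + 255 = 1652.4528.
Equity: weight = 992.4528/1652.4528 = 0.6006; cost = 12.6524%.
Preferred: weight = 228/1652.4528 = 0.1380; cost = 6.4377%.
Subordinated notes: weight = 177/1652.4528 = 0.1071; after-tax cost = 4.5% × (1 − 39.4%) = 2.7270%.
Term loan: weight = 255/1652.4528 = 0.1543; after-tax cost = 9.4% × (1 − 39.4%) = 5.6964%.
WACC = 0.6006 × 12.6524% + 0.1380 × 6.4377% + 0.1071 × 2.7270% + 0.1543 × 5.6964% = 9.6583%.

9.66%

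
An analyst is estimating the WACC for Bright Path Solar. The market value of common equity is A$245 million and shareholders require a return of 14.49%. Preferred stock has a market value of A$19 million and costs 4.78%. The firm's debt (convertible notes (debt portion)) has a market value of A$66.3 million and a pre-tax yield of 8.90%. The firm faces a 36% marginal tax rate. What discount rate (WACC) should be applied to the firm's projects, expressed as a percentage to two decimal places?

Total capital V = 245 + 19 + 66.3 = 330.3.
Equity: weight = 245/330.3 = 0.7417; cost = 14.49%.
Preferred: weight = 19/330.3 = 0.0575; cost = 4.78%.
Convertible notes (debt portion): weight = 66.3/330.3 = 0.2007; after-tax cost = 8.9% × (1 − 36%) = 5.6960%.
WACC = 0.7417 × 14.4900% + 0.0575 × 4.7800% + 0.2007 × 5.6960% = 12.1663%.

12.17%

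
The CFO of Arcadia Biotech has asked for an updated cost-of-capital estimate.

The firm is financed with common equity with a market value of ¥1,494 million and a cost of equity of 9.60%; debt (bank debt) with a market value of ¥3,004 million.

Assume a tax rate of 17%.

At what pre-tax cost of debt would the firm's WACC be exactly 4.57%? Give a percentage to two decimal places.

2.49%

Total capital V = 1494 + 3004 = 4498.
Equity weight = 1494/4498 = 0.3321.
Bank debt weight = 3004/4498 = 0.6679.
Equity contribution = 0.3321 × 9.6% = 3.1886%.
Remaining for debt = 4.57% − 3.1886% = 1.3814%.
Rd × (1 − 17%) × 0.6679 = 1.3814%  ⇒  Rd = 2.4920%.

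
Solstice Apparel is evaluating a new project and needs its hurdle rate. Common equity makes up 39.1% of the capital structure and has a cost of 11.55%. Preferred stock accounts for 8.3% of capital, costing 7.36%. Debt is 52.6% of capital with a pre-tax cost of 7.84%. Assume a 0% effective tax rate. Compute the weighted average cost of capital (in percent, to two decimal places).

After-tax cost of debt = 7.84% × (1 − 0%) = 7.8400%.
WACC = 0.391 × 11.5500% + 0.083 × 7.3600% + 0.526 × 7.8400% = 9.2508%.

9.25%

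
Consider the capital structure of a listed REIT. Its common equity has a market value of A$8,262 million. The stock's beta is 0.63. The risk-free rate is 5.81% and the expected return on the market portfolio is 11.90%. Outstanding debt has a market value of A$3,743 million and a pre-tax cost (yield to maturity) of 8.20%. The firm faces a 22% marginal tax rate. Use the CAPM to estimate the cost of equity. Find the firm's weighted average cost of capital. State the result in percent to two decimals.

Market risk premium = 11.9% − 5.81% = 6.09%.
Cost of equity via CAPM: Re = 5.81% + 0.63 × 6.09% = 9.6467%.
Total capital V = 8262 + 3743 = 12005.
Equity: weight = 8262/12005 = 0.6882; cost = 9.6467%.
Debt: weight = 3743/12005 = 0.3118; after-tax cost = 8.2% × (1 − 22%) = 6.3960%.
WACC = 0.6882 × 9.6467% + 0.3118 × 6.3960% = 8.6332%.

8.63%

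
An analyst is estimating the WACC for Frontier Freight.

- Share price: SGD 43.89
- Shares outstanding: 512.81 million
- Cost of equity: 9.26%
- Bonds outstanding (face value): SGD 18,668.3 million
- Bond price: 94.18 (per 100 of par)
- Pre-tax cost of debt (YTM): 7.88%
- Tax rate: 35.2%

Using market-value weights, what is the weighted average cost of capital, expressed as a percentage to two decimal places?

Market value of equity E = 43.89 × 512.81m = 22507.2309m. Market value of debt D = 18668.3m × 94.18/100 = 17581.80494m.
Total capital V = 22507.2309 + 17581.80494 = 40089.03584.
Equity: weight = 22507.2309/40089.03584 = 0.5614; cost = 9.26%.
Bonds outstanding: weight = 17581.80494/40089.03584 = 0.4386; after-tax cost = 7.88% × (1 − 35.2%) = 5.1062%.
WACC = 0.5614 × 9.2600% + 0.4386 × 5.1062% = 7.4383%.

7.44%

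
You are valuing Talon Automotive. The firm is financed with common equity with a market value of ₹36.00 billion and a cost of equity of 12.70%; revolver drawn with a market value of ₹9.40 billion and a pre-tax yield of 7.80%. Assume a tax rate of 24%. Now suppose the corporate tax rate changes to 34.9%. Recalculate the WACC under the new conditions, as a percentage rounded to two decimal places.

11.12%

After the change:
Total capital V = 36 + 9.4 = 45.4.
Equity: weight = 36/45.4 = 0.7930; cost = 12.7%.
Revolver drawn: weight = 9.4/45.4 = 0.2070; after-tax cost = 7.8% × (1 − 34.9%) = 5.0778%.
WACC = 0.7930 × 12.7000% + 0.2070 × 5.0778% = 11.1218%.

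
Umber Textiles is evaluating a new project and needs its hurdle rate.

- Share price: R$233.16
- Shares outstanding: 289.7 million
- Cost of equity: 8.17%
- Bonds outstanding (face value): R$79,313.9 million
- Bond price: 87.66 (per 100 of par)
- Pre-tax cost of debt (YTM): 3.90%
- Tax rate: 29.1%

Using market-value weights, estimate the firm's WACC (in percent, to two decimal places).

5.43%

Market value of equity E = 233.16 × 289.7m = 67546.452m. Market value of debt D = 79313.9m × 87.66/100 = 69526.56474m.
Total capital V = 67546.452 + 69526.56474 = 137073.01674.
Equity: weight = 67546.452/137073.01674 = 0.4928; cost = 8.17%.
Bonds outstanding: weight = 69526.56474/137073.01674 = 0.5072; after-tax cost = 3.9% × (1 − 29.1%) = 2.7651%.
WACC = 0.4928 × 8.1700% + 0.5072 × 2.7651% = 5.4285%.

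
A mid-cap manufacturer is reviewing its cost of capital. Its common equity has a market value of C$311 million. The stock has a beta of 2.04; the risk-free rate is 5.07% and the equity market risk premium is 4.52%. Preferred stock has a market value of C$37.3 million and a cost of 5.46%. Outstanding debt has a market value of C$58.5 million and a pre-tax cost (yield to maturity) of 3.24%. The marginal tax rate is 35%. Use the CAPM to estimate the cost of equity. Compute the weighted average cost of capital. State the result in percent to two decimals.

Cost of equity via CAPM: Re = 5.07% + 2.04 × 4.52% = 14.2908%.
Total capital V = 311 + 37.3 + 58.5 = 406.8.
Equity: weight = 311/406.8 = 0.7645; cost = 14.2908%.
Preferred: weight = 37.3/406.8 = 0.0917; cost = 5.46%.
Debt: weight = 58.5/406.8 = 0.1438; after-tax cost = 3.24% × (1 − 35%) = 2.1060%.
WACC = 0.7645 × 14.2908% + 0.0917 × 5.4600% + 0.1438 × 2.1060% = 11.7289%.

11.73%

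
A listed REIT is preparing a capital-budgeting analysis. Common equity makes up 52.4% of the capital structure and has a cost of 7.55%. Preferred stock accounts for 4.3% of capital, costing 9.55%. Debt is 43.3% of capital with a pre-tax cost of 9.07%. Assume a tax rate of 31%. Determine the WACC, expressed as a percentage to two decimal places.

7.08%

After-tax cost of debt = 9.07% × (1 − 31%) = 6.2583%.
WACC = 0.524 × 7.5500% + 0.043 × 9.5500% + 0.433 × 6.2583% = 7.0767%.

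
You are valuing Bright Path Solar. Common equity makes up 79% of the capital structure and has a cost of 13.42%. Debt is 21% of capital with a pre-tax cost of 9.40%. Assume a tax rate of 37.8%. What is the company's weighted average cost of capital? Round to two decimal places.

After-tax cost of debt = 9.4% × (1 − 37.8%) = 5.8468%.
WACC = 0.790 × 13.4200% + 0.210 × 5.8468% = 11.8296%.

11.83%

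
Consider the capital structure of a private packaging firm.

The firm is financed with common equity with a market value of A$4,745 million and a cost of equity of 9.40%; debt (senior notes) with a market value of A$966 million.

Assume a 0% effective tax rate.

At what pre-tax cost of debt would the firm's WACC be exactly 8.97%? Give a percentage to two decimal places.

6.86%

Total capital V = 4745 + 966 = 5711.
Equity weight = 4745/5711 = 0.8309.
Senior notes weight = 966/5711 = 0.1691.
Equity contribution = 0.8309 × 9.4% = 7.8100%.
Remaining for debt = 8.97% − 7.8100% = 1.1600%.
Rd × (1 − 0%) × 0.1691 = 1.1600%  ⇒  Rd = 6.8578%.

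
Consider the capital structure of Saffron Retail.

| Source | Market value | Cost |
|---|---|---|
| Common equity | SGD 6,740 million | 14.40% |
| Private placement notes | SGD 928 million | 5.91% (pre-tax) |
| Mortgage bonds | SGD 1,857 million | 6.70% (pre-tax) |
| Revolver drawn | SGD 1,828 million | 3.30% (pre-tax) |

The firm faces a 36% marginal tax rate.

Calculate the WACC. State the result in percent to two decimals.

9.90%

Total capital V = 6740 + 928 + 1857 + 1828 = 11353.
Equity: weight = 6740/11353 = 0.5937; cost = 14.4%.
Private placement notes: weight = 928/11353 = 0.0817; after-tax cost = 5.91% × (1 − 36%) = 3.7824%.
Mortgage bonds: weight = 1857/11353 = 0.1636; after-tax cost = 6.7% × (1 − 36%) = 4.2880%.
Revolver drawn: weight = 1828/11353 = 0.1610; after-tax cost = 3.3% × (1 − 36%) = 2.1120%.
WACC = 0.5937 × 14.4000% + 0.0817 × 3.7824% + 0.1636 × 4.2880% + 0.1610 × 2.1120% = 9.8996%.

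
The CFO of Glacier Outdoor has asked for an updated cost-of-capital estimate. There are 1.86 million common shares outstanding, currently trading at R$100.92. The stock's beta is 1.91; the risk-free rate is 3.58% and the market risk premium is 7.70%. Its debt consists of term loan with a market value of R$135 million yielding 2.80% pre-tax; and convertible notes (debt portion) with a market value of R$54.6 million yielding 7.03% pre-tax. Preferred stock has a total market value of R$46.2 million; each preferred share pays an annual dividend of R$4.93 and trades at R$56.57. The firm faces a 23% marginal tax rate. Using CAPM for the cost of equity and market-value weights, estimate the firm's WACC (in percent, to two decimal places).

10.44%

Cost of equity via CAPM: Re = 3.58% + 1.91 × 7.7% = 18.2870%.
Cost of preferred: Rp = 4.93 / 56.57 = 8.7149%.
Market value of equity E = 100.92 × 1.86m = 187.7112m.
Total capital V = 187.7112 + 46.2 + 135 + 54.6 = 423.5112.
Equity: weight = 187.7112/423.5112 = 0.4432; cost = 18.287%.
Preferred: weight = 46.2/423.5112 = 0.1091; cost = 8.7149%.
Term loan: weight = 135/423.5112 = 0.3188; after-tax cost = 2.8% × (1 − 23%) = 2.1560%.
Convertible notes (debt portion): weight = 54.6/423.5112 = 0.1289; after-tax cost = 7.03% × (1 − 23%) = 5.4131%.
WACC = 0.4432 × 18.2870% + 0.1091 × 8.7149% + 0.3188 × 2.1560% + 0.1289 × 5.4131% = 10.4411%.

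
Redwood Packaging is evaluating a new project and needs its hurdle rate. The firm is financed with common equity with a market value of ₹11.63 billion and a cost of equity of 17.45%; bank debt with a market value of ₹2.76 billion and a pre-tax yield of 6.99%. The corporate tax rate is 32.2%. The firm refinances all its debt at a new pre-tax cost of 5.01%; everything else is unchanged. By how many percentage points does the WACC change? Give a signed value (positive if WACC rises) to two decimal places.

-0.26 pp

Current WACC:
Total capital V = 11.63 + 2.76 = 14.39.
Equity: weight = 11.63/14.39 = 0.8082; cost = 17.45%.
Bank debt: weight = 2.76/14.39 = 0.1918; after-tax cost = 6.99% × (1 − 32.2%) = 4.7392%.
WACC = 0.8082 × 17.4500% + 0.1918 × 4.7392% = 15.0121%.
After the change:
Total capital V = 11.63 + 2.76 = 14.39.
Equity: weight = 11.63/14.39 = 0.8082; cost = 17.45%.
Bank debt: weight = 2.76/14.39 = 0.1918; after-tax cost = 5.01% × (1 − 32.2%) = 3.3968%.
WACC = 0.8082 × 17.4500% + 0.1918 × 3.3968% = 14.7546%.
Change in WACC = 14.7546% − 15.0121% = -0.2575 pp.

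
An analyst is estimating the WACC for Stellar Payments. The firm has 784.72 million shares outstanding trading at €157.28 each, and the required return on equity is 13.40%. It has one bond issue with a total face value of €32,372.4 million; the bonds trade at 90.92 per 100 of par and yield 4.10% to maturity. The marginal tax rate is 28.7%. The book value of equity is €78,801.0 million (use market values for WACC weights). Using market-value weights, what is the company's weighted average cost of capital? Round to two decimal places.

Market value of equity E = 157.28 × 784.72m = 123420.7616m. Market value of debt D = 32372.4m × 90.92/100 = 29432.98608m.
Total capital V = 123420.7616 + 29432.98608 = 152853.74768.
Equity: weight = 123420.7616/152853.74768 = 0.8074; cost = 13.4%.
Bonds outstanding: weight = 29432.98608/152853.74768 = 0.1926; after-tax cost = 4.1% × (1 − 28.7%) = 2.9233%.
WACC = 0.8074 × 13.4000% + 0.1926 × 2.9233% = 11.3826%.

11.38%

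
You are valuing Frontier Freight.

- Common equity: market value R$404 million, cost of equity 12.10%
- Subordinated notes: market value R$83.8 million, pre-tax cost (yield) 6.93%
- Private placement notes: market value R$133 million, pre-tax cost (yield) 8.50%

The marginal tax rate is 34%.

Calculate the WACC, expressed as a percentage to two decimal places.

Total capital V = 404 + 83.8 + 133 = 620.8.
Equity: weight = 404/620.8 = 0.6508; cost = 12.1%.
Subordinated notes: weight = 83.8/620.8 = 0.1350; after-tax cost = 6.93% × (1 − 34%) = 4.5738%.
Private placement notes: weight = 133/620.8 = 0.2142; after-tax cost = 8.5% × (1 − 34%) = 5.6100%.
WACC = 0.6508 × 12.1000% + 0.1350 × 4.5738% + 0.2142 × 5.6100% = 9.6936%.

9.69%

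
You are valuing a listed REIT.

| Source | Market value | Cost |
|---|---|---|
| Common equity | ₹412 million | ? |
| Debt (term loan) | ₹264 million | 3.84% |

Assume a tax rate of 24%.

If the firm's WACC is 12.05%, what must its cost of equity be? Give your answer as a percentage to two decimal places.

Total capital V = 412 + 264 = 676.
Equity weight = 412/676 = 0.6095.
Term loan weight = 264/676 = 0.3905.
Debt contribution = 0.3905 × 3.84% × (1 − 24%) = 1.1397%.
Required equity contribution = 12.05% − 1.1397% = 10.9103%.
Re = 10.9103% / 0.6095 = 17.9013%.

17.90%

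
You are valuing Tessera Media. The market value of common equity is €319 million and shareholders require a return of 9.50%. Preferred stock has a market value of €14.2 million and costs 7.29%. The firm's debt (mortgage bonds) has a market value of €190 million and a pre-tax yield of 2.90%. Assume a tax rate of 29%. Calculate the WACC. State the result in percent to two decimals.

6.74%

Total capital V = 319 + 14.2 + 190 = 523.2.
Equity: weight = 319/523.2 = 0.6097; cost = 9.5%.
Preferred: weight = 14.2/523.2 = 0.0271; cost = 7.29%.
Mortgage bonds: weight = 190/523.2 = 0.3631; after-tax cost = 2.9% × (1 − 29%) = 2.0590%.
WACC = 0.6097 × 9.5000% + 0.0271 × 7.2900% + 0.3631 × 2.0590% = 6.7378%.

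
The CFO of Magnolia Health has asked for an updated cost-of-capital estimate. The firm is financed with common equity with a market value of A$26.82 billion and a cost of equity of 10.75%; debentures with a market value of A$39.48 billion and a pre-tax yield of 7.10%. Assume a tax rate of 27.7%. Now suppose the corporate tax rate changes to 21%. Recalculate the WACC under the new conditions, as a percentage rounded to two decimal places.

After the change:
Total capital V = 26.82 + 39.48 = 66.3.
Equity: weight = 26.82/66.3 = 0.4045; cost = 10.75%.
Debentures: weight = 39.48/66.3 = 0.5955; after-tax cost = 7.1% × (1 − 21%) = 5.6090%.
WACC = 0.4045 × 10.7500% + 0.5955 × 5.6090% = 7.6887%.

7.69%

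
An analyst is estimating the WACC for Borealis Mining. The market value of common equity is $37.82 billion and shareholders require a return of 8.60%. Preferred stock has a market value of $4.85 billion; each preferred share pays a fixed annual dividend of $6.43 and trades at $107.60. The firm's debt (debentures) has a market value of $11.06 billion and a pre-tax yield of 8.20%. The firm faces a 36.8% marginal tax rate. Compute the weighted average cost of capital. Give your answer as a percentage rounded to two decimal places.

Cost of preferred: Rp = 6.43 / 107.6 = 5.9758%.
Total capital V = 37.82 + 4.85 + 11.06 = 53.73.
Equity: weight = 37.82/53.73 = 0.7039; cost = 8.6%.
Preferred: weight = 4.85/53.73 = 0.0903; cost = 5.9758%.
Debentures: weight = 11.06/53.73 = 0.2058; after-tax cost = 8.2% × (1 − 36.8%) = 5.1824%.
WACC = 0.7039 × 8.6000% + 0.0903 × 5.9758% + 0.2058 × 5.1824% = 7.6596%.

7.66%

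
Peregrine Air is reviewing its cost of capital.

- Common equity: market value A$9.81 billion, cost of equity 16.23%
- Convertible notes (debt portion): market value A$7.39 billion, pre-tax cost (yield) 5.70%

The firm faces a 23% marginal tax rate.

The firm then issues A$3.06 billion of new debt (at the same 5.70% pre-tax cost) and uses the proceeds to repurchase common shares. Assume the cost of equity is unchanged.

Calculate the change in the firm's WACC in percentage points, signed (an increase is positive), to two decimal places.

-2.11 pp

Current WACC:
Total capital V = 9.81 + 7.39 = 17.2.
Equity: weight = 9.81/17.2 = 0.5703; cost = 16.23%.
Convertible notes (debt portion): weight = 7.39/17.2 = 0.4297; after-tax cost = 5.7% × (1 − 23%) = 4.3890%.
WACC = 0.5703 × 16.2300% + 0.4297 × 4.3890% = 11.1425%.
After the change:
Total capital V = 6.75 + 10.45 = 17.2.
Equity: weight = 6.75/17.2 = 0.3924; cost = 16.23%.
Convertible notes (debt portion): weight = 10.45/17.2 = 0.6076; after-tax cost = 5.7% × (1 − 23%) = 4.3890%.
WACC = 0.3924 × 16.2300% + 0.6076 × 4.3890% = 9.0359%.
Change in WACC = 9.0359% − 11.1425% = -2.1066 pp.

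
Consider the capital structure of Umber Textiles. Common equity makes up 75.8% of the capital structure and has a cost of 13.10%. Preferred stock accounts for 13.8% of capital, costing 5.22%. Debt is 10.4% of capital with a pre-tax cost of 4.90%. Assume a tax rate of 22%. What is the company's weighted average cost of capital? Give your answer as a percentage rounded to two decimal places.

11.05%

After-tax cost of debt = 4.9% × (1 − 22%) = 3.8220%.
WACC = 0.758 × 13.1000% + 0.138 × 5.2200% + 0.104 × 3.8220% = 11.0476%.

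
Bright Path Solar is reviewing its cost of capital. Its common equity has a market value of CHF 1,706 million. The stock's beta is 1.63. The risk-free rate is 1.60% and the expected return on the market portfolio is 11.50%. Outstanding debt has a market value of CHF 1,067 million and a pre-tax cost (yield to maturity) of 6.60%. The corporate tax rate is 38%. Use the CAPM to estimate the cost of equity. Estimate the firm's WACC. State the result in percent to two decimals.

12.49%

Market risk premium = 11.5% − 1.6% = 9.9%.
Cost of equity via CAPM: Re = 1.6% + 1.63 × 9.9% = 17.7370%.
Total capital V = 1706 + 1067 = 2773.
Equity: weight = 1706/2773 = 0.6152; cost = 17.737%.
Debt: weight = 1067/2773 = 0.3848; after-tax cost = 6.6% × (1 − 38%) = 4.0920%.
WACC = 0.6152 × 17.7370% + 0.3848 × 4.0920% = 12.4867%.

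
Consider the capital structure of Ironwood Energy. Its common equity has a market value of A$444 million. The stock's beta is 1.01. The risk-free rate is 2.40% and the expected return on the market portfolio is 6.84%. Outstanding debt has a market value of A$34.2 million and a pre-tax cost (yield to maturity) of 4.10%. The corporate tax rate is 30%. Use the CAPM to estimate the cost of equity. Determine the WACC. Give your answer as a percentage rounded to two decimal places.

6.60%

Market risk premium = 6.84% − 2.4% = 4.44%.
Cost of equity via CAPM: Re = 2.4% + 1.01 × 4.44% = 6.8844%.
Total capital V = 444 + 34.2 = 478.2.
Equity: weight = 444/478.2 = 0.9285; cost = 6.8844%.
Debt: weight = 34.2/478.2 = 0.0715; after-tax cost = 4.1% × (1 − 30%) = 2.8700%.
WACC = 0.9285 × 6.8844% + 0.0715 × 2.8700% = 6.5973%.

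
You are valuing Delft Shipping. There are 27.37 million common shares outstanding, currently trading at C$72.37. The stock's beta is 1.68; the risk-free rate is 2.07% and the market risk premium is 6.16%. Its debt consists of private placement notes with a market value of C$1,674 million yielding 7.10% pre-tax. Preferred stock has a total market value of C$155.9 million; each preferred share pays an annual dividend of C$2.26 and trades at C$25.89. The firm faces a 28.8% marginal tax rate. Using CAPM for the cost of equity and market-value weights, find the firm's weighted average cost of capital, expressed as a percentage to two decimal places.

Cost of equity via CAPM: Re = 2.07% + 1.68 × 6.16% = 12.4188%.
Cost of preferred: Rp = 2.26 / 25.89 = 8.7292%.
Market value of equity E = 72.37 × 27.37m = 1980.7669m.
Total capital V = 1980.7669 + 155.9 + 1674 = 3810.6669.
Equity: weight = 1980.7669/3810.6669 = 0.5198; cost = 12.4188%.
Preferred: weight = 155.9/3810.6669 = 0.0409; cost = 8.7292%.
Private placement notes: weight = 1674/3810.6669 = 0.4393; after-tax cost = 7.1% × (1 − 28.8%) = 5.0552%.
WACC = 0.5198 × 12.4188% + 0.0409 × 8.7292% + 0.4393 × 5.0552% = 9.0331%.

9.03%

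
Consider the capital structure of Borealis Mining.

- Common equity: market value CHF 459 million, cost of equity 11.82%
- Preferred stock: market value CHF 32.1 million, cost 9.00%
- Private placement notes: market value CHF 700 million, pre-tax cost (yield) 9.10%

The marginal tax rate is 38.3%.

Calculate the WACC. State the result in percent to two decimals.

8.10%

Total capital V = 459 + 32.1 + 700 = 1191.1.
Equity: weight = 459/1191.1 = 0.3854; cost = 11.82%.
Preferred: weight = 32.1/1191.1 = 0.0269; cost = 9%.
Private placement notes: weight = 700/1191.1 = 0.5877; after-tax cost = 9.1% × (1 − 38.3%) = 5.6147%.
WACC = 0.3854 × 11.8200% + 0.0269 × 9.0000% + 0.5877 × 5.6147% = 8.0972%.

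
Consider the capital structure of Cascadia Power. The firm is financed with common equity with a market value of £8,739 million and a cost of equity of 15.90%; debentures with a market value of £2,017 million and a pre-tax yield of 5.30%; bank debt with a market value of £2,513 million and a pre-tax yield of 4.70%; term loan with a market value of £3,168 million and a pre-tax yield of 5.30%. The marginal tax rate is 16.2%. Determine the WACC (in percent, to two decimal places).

10.46%

Total capital V = 8739 + 2017 + 2513 + 3168 = 16437.
Equity: weight = 8739/16437 = 0.5317; cost = 15.9%.
Debentures: weight = 2017/16437 = 0.1227; after-tax cost = 5.3% × (1 − 16.2%) = 4.4414%.
Bank debt: weight = 2513/16437 = 0.1529; after-tax cost = 4.7% × (1 − 16.2%) = 3.9386%.
Term loan: weight = 3168/16437 = 0.1927; after-tax cost = 5.3% × (1 − 16.2%) = 4.4414%.
WACC = 0.5317 × 15.9000% + 0.1227 × 4.4414% + 0.1529 × 3.9386% + 0.1927 × 4.4414% = 10.4567%.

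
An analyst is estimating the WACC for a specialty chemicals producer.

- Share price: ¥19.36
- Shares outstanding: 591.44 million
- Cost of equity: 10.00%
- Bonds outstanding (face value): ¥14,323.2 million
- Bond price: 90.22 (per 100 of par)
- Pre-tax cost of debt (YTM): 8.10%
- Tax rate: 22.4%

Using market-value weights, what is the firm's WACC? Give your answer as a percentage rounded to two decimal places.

Market value of equity E = 19.36 × 591.44m = 11450.2784m. Market value of debt D = 14323.2m × 90.22/100 = 12922.39104m.
Total capital V = 11450.2784 + 12922.39104 = 24372.66944.
Equity: weight = 11450.2784/24372.66944 = 0.4698; cost = 10%.
Bonds outstanding: weight = 12922.39104/24372.66944 = 0.5302; after-tax cost = 8.1% × (1 − 22.4%) = 6.2856%.
WACC = 0.4698 × 10.0000% + 0.5302 × 6.2856% = 8.0306%.

8.03%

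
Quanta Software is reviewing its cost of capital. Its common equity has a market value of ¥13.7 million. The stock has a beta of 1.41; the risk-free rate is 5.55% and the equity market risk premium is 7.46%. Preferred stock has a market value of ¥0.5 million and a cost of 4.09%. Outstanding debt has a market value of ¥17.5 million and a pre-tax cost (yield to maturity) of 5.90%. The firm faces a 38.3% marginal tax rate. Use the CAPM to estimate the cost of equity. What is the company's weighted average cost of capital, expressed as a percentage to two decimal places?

Cost of equity via CAPM: Re = 5.55% + 1.41 × 7.46% = 16.0686%.
Total capital V = 13.7 + 0.5 + 17.5 = 31.7.
Equity: weight = 13.7/31.7 = 0.4322; cost = 16.0686%.
Preferred: weight = 0.5/31.7 = 0.0158; cost = 4.09%.
Debt: weight = 17.5/31.7 = 0.5521; after-tax cost = 5.9% × (1 − 38.3%) = 3.6403%.
WACC = 0.4322 × 16.0686% + 0.0158 × 4.0900% + 0.5521 × 3.6403% = 9.0186%.

9.02%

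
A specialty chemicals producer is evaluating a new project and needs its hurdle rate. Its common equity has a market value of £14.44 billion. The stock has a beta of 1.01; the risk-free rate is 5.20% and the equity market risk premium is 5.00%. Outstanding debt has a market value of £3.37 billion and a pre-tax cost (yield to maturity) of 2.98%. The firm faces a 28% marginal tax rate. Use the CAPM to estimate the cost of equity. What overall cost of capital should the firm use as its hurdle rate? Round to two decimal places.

8.72%

Cost of equity via CAPM: Re = 5.2% + 1.01 × 5.0% = 10.2500%.
Total capital V = 14.44 + 3.37 = 17.81.
Equity: weight = 14.44/17.81 = 0.8108; cost = 10.25%.
Debt: weight = 3.37/17.81 = 0.1892; after-tax cost = 2.98% × (1 − 28%) = 2.1456%.
WACC = 0.8108 × 10.2500% + 0.1892 × 2.1456% = 8.7165%.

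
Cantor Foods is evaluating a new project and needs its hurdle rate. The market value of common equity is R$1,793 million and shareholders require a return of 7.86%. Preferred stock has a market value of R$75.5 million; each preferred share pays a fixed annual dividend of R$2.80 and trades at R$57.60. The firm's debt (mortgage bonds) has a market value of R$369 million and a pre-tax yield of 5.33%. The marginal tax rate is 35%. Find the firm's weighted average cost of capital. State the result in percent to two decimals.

7.03%

Cost of preferred: Rp = 2.8 / 57.6 = 4.8611%.
Total capital V = 1793 + 75.5 + 369 = 2237.5.
Equity: weight = 1793/2237.5 = 0.8013; cost = 7.86%.
Preferred: weight = 75.5/2237.5 = 0.0337; cost = 4.8611%.
Mortgage bonds: weight = 369/2237.5 = 0.1649; after-tax cost = 5.33% × (1 − 35%) = 3.4645%.
WACC = 0.8013 × 7.8600% + 0.0337 × 4.8611% + 0.1649 × 3.4645% = 7.0339%.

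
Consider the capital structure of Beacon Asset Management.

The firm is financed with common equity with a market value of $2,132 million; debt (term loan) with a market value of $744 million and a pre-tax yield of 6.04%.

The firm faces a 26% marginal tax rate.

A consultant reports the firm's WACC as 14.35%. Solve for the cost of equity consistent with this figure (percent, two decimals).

Total capital V = 2132 + 744 = 2876.
Equity weight = 2132/2876 = 0.7413.
Term loan weight = 744/2876 = 0.2587.
Debt contribution = 0.2587 × 6.04% × (1 − 26%) = 1.1563%.
Required equity contribution = 14.35% − 1.1563% = 13.1937%.
Re = 13.1937% / 0.7413 = 17.7979%.

17.80%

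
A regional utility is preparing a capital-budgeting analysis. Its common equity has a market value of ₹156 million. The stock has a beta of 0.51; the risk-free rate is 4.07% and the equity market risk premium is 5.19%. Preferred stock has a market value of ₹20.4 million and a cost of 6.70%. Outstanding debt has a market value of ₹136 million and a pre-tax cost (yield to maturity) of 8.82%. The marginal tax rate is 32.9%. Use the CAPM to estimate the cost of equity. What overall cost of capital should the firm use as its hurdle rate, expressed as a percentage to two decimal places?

6.37%

Cost of equity via CAPM: Re = 4.07% + 0.51 × 5.19% = 6.7169%.
Total capital V = 156 + 20.4 + 136 = 312.4.
Equity: weight = 156/312.4 = 0.4994; cost = 6.7169%.
Preferred: weight = 20.4/312.4 = 0.0653; cost = 6.7%.
Debt: weight = 136/312.4 = 0.4353; after-tax cost = 8.82% × (1 − 32.9%) = 5.9182%.
WACC = 0.4994 × 6.7169% + 0.0653 × 6.7000% + 0.4353 × 5.9182% = 6.3681%.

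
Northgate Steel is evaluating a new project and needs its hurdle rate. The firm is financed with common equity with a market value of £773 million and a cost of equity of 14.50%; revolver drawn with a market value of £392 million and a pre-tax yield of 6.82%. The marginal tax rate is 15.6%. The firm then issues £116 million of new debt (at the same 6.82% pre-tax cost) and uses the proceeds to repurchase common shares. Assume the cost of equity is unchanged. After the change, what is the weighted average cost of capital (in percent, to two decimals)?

After the change:
Total capital V = 657 + 508 = 1165.
Equity: weight = 657/1165 = 0.5639; cost = 14.5%.
Revolver drawn: weight = 508/1165 = 0.4361; after-tax cost = 6.82% × (1 − 15.6%) = 5.7561%.
WACC = 0.5639 × 14.5000% + 0.4361 × 5.7561% = 10.6872%.

10.69%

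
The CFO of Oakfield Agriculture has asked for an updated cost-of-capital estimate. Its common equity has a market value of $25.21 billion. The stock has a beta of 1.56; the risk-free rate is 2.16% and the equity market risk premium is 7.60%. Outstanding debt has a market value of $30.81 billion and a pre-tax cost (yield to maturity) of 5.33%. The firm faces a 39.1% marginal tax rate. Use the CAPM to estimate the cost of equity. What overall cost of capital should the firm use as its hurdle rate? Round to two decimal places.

8.09%

Cost of equity via CAPM: Re = 2.16% + 1.56 × 7.6% = 14.0160%.
Total capital V = 25.21 + 30.81 = 56.02.
Equity: weight = 25.21/56.02 = 0.4500; cost = 14.016%.
Debt: weight = 30.81/56.02 = 0.5500; after-tax cost = 5.33% × (1 − 39.1%) = 3.2460%.
WACC = 0.4500 × 14.0160% + 0.5500 × 3.2460% = 8.0927%.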